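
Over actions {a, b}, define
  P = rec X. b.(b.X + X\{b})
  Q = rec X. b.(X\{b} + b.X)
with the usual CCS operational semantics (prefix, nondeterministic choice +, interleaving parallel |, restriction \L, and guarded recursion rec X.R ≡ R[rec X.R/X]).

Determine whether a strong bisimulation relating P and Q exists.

bisimilar

LTS(P): 2 reachable states
  m0 = rec X. b.(b.X + X\{b}) | ··b··> m1
  m1 = b.(rec X. b.(b.X + X\{b})) + (rec X. b.(b.X + X\{b}))\{b} | ··b··> m0
LTS(Q): 2 reachable states
  n0 = rec X. b.(X\{b} + b.X) | ··b··> n1
  n1 = (rec X. b.(X\{b} + b.X))\{b} + b.(rec X. b.(X\{b} + b.X)) | ··b··> n0
Partition-refinement fixed point:
  B0 = {m0, m1, n0, n1}
m0 ∈ B0, n0 ∈ B0 → same block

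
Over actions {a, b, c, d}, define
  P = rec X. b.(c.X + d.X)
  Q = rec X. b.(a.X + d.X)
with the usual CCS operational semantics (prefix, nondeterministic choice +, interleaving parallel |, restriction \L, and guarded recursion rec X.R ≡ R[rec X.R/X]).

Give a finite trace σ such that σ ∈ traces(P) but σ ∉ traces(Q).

LTS(P): 2 reachable states
  u0 = rec X. b.(c.X + d.X) :: -b-> u1
  u1 = c.(rec X. b.(c.X + d.X)) + d.(rec X. b.(c.X + d.X)) :: -c-> u0, -d-> u0
LTS(Q): 2 reachable states
  v0 = rec X. b.(a.X + d.X) :: -b-> v1
  v1 = a.(rec X. b.(a.X + d.X)) + d.(rec X. b.(a.X + d.X)) :: -a-> v0, -d-> v0
Run σ = ⟨bc⟩ on P: start {u0}
  [1] b ⇒ {u1}
  [2] c ⇒ {u0}
  — P admits the full trace.
Run σ = ⟨bc⟩ on Q: start {v0}
  [1] b ⇒ {v1}
  [2] c ⇒ ∅  — Q cannot continue

bc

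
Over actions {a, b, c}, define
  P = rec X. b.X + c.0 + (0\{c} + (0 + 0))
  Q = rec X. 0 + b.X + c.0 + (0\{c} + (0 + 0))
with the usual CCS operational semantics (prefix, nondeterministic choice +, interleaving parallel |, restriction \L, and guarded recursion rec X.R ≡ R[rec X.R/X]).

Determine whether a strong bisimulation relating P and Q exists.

Reachable graph of P (2 states):
  s0 = rec X. b.X + c.0 + (0\{c} + (0 + 0)) → --b--▸ s0, --c--▸ s1
  s1 = 0 → (no moves)
Reachable graph of Q (2 states):
  t0 = rec X. 0 + b.X + c.0 + (0\{c} + (0 + 0)) → --b--▸ t0, --c--▸ t1
  t1 = 0 → (no moves)
Coarsest stable partition (strong bisimilarity classes):
  B0 = {s0, t0}
  B1 = {s1, t1}
s0 ∈ B0, t0 ∈ B0 → same block

P ~ Q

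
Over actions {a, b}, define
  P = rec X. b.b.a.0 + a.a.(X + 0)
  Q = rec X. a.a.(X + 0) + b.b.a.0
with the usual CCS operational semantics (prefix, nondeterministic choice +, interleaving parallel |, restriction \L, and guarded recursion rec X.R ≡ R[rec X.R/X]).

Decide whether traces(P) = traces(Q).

YES

P's transition system — 6 states:
  s0 = rec X. b.b.a.0 + a.a.(X + 0) ⊢ --a--▸ s1, --b--▸ s2
  s1 = a.((rec X. b.b.a.0 + a.a.(X + 0)) + 0) ⊢ --a--▸ s3
  s2 = b.a.0 ⊢ --b--▸ s4
  s3 = (rec X. b.b.a.0 + a.a.(X + 0)) + 0 ⊢ --a--▸ s1, --b--▸ s2
  s4 = a.0 ⊢ --a--▸ s5
  s5 = 0 ⊢ ·
Q's transition system — 6 states:
  t0 = rec X. a.a.(X + 0) + b.b.a.0 ⊢ --a--▸ t1, --b--▸ t2
  t1 = a.((rec X. a.a.(X + 0) + b.b.a.0) + 0) ⊢ --a--▸ t3
  t2 = b.a.0 ⊢ --b--▸ t4
  t3 = (rec X. a.a.(X + 0) + b.b.a.0) + 0 ⊢ --a--▸ t1, --b--▸ t2
  t4 = a.0 ⊢ --a--▸ t5
  t5 = 0 ⊢ ·
Partition-refinement fixed point:
  B0 = {s0, s3, t0, t3}
  B1 = {s2, t2}
  B2 = {s4, t4}
  B3 = {s5, t5}
  B4 = {s1, t1}
s0 ∈ B0, t0 ∈ B0 → same block
Bisimilar ⇒ trace-equivalent.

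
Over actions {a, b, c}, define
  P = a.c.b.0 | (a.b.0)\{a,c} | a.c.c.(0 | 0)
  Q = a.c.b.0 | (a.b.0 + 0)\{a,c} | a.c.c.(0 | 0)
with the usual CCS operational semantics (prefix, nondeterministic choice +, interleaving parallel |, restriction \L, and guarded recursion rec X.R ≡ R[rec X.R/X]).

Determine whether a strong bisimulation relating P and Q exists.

YES

LTS(P): 16 reachable states
  s0 = a.c.b.0 | (a.b.0)\{a,c} | a.c.c.(0 | 0) :: —a→ s1, —a→ s2
  s1 = a.c.b.0 | (a.b.0)\{a,c} | c.c.(0 | 0) :: —a→ s3, —c→ s4
  s2 = c.b.0 | (a.b.0)\{a,c} | a.c.c.(0 | 0) :: —a→ s3, —c→ s5
  s3 = c.b.0 | (a.b.0)\{a,c} | c.c.(0 | 0) :: —c→ s6, —c→ s7
  s4 = a.c.b.0 | (a.b.0)\{a,c} | c.(0 | 0) :: —a→ s7, —c→ s8
  s5 = b.0 | (a.b.0)\{a,c} | a.c.c.(0 | 0) :: —a→ s6, —b→ s9
  s6 = b.0 | (a.b.0)\{a,c} | c.c.(0 | 0) :: —b→ s10, —c→ s11
  s7 = c.b.0 | (a.b.0)\{a,c} | c.(0 | 0) :: —c→ s11, —c→ s12
  s8 = a.c.b.0 | (a.b.0)\{a,c} | (0 | 0) :: —a→ s12
  s9 = 0 | (a.b.0)\{a,c} | a.c.c.(0 | 0) :: —a→ s10
  s10 = 0 | (a.b.0)\{a,c} | c.c.(0 | 0) :: —c→ s13
  s11 = b.0 | (a.b.0)\{a,c} | c.(0 | 0) :: —b→ s13, —c→ s14
  s12 = c.b.0 | (a.b.0)\{a,c} | (0 | 0) :: —c→ s14
  s13 = 0 | (a.b.0)\{a,c} | c.(0 | 0) :: —c→ s15
  s14 = b.0 | (a.b.0)\{a,c} | (0 | 0) :: —b→ s15
  s15 = 0 | (a.b.0)\{a,c} | (0 | 0) :: deadlocked
LTS(Q): 16 reachable states
  t0 = a.c.b.0 | (a.b.0 + 0)\{a,c} | a.c.c.(0 | 0) :: —a→ t1, —a→ t2
  t1 = a.c.b.0 | (a.b.0 + 0)\{a,c} | c.c.(0 | 0) :: —a→ t3, —c→ t4
  t2 = c.b.0 | (a.b.0 + 0)\{a,c} | a.c.c.(0 | 0) :: —a→ t3, —c→ t5
  t3 = c.b.0 | (a.b.0 + 0)\{a,c} | c.c.(0 | 0) :: —c→ t6, —c→ t7
  t4 = a.c.b.0 | (a.b.0 + 0)\{a,c} | c.(0 | 0) :: —a→ t7, —c→ t8
  t5 = b.0 | (a.b.0 + 0)\{a,c} | a.c.c.(0 | 0) :: —a→ t6, —b→ t9
  t6 = b.0 | (a.b.0 + 0)\{a,c} | c.c.(0 | 0) :: —b→ t10, —c→ t11
  t7 = c.b.0 | (a.b.0 + 0)\{a,c} | c.(0 | 0) :: —c→ t11, —c→ t12
  t8 = a.c.b.0 | (a.b.0 + 0)\{a,c} | (0 | 0) :: —a→ t12
  t9 = 0 | (a.b.0 + 0)\{a,c} | a.c.c.(0 | 0) :: —a→ t10
  t10 = 0 | (a.b.0 + 0)\{a,c} | c.c.(0 | 0) :: —c→ t13
  t11 = b.0 | (a.b.0 + 0)\{a,c} | c.(0 | 0) :: —b→ t13, —c→ t14
  t12 = c.b.0 | (a.b.0 + 0)\{a,c} | (0 | 0) :: —c→ t14
  t13 = 0 | (a.b.0 + 0)\{a,c} | c.(0 | 0) :: —c→ t15
  t14 = b.0 | (a.b.0 + 0)\{a,c} | (0 | 0) :: —b→ t15
  t15 = 0 | (a.b.0 + 0)\{a,c} | (0 | 0) :: deadlocked
Coarsest stable partition (strong bisimilarity classes):
  B0 = {s0, t0}
  B1 = {s2, t2}
  B2 = {s5, t5}
  B3 = {s9, t9}
  B4 = {s10, t10}
  B5 = {s13, t13}
  B6 = {s15, t15}
  B7 = {s6, t6}
  B8 = {s11, t11}
  B9 = {s14, t14}
  B10 = {s3, t3}
  B11 = {s7, t7}
  B12 = {s12, t12}
  B13 = {s1, t1}
  B14 = {s4, t4}
  B15 = {s8, t8}
s0 ∈ B0, t0 ∈ B0 → same block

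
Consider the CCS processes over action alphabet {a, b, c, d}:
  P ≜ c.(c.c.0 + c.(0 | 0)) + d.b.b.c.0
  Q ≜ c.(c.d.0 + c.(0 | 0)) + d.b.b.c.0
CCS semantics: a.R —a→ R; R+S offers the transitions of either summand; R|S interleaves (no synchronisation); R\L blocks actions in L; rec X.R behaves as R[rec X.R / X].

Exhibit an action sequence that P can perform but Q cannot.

ccc

Reachable graph of P (7 states):
  m0 = c.(c.c.0 + c.(0 | 0)) + d.b.b.c.0 :: -c-> m1, -d-> m2
  m1 = c.c.0 + c.(0 | 0) :: -c-> m3, -c-> m4
  m2 = b.b.c.0 :: -b-> m5
  m3 = 0 | 0 :: stopped
  m4 = c.0 :: -c-> m6
  m5 = b.c.0 :: -b-> m4
  m6 = 0 :: stopped
Reachable graph of Q (8 states):
  n0 = c.(c.d.0 + c.(0 | 0)) + d.b.b.c.0 :: -c-> n1, -d-> n2
  n1 = c.d.0 + c.(0 | 0) :: -c-> n3, -c-> n4
  n2 = b.b.c.0 :: -b-> n5
  n3 = 0 | 0 :: stopped
  n4 = d.0 :: -d-> n6
  n5 = b.c.0 :: -b-> n7
  n6 = 0 :: stopped
  n7 = c.0 :: -c-> n6
Trace ⟨ccc⟩ through P, begin at {m0}:
  step 1 (c): {m1}
  step 2 (c): {m3, m4}
  step 3 (c): {m6}
  P completes σ.
Trace ⟨ccc⟩ through Q, begin at {n0}:
  step 1 (c): {n1}
  step 2 (c): {n3, n4}
  step 3 (c): ∅  — Q cannot continue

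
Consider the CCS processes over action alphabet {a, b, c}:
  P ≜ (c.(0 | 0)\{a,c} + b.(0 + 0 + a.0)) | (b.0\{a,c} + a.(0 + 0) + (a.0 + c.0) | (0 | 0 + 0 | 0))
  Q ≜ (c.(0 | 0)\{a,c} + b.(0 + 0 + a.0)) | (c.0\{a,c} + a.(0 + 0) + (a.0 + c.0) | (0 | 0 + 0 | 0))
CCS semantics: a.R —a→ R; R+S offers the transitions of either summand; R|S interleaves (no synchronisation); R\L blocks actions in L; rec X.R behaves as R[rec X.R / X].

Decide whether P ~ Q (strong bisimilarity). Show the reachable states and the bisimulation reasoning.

NO

P's transition system — 16 states:
  u0 = (c.(0 | 0)\{a,c} + b.(0 + 0 + a.0)) | (b.0\{a,c} + a.(0 + 0) + (a.0 + c.0) | (0 | 0 + 0 | 0)) | -a-> u1, -a-> u2, -b-> u3, -b-> u4, -c-> u2, -c-> u5
  u1 = (c.(0 | 0)\{a,c} + b.(0 + 0 + a.0)) | (0 + 0) | -b-> u6, -c-> u7
  u2 = (c.(0 | 0)\{a,c} + b.(0 + 0 + a.0)) | (0 | (0 | 0 + 0 | 0)) | -b-> u8, -c-> u9
  u3 = (0 + 0 + a.0) | (b.0\{a,c} + a.(0 + 0) + (a.0 + c.0) | (0 | 0 + 0 | 0)) | -a-> u10, -a-> u6, -a-> u8, -b-> u11, -c-> u8
  u4 = (c.(0 | 0)\{a,c} + b.(0 + 0 + a.0)) | 0\{a,c} | -b-> u11, -c-> u12
  u5 = (0 | 0)\{a,c} | (b.0\{a,c} + a.(0 + 0) + (a.0 + c.0) | (0 | 0 + 0 | 0)) | -a-> u7, -a-> u9, -b-> u12, -c-> u9
  u6 = (0 + 0 + a.0) | (0 + 0) | -a-> u13
  u7 = (0 | 0)\{a,c} | (0 + 0) | deadlocked
  u8 = (0 + 0 + a.0) | (0 | (0 | 0 + 0 | 0)) | -a-> u14
  u9 = (0 | 0)\{a,c} | (0 | (0 | 0 + 0 | 0)) | deadlocked
  u10 = 0 | (b.0\{a,c} + a.(0 + 0) + (a.0 + c.0) | (0 | 0 + 0 | 0)) | -a-> u13, -a-> u14, -b-> u15, -c-> u14
  u11 = (0 + 0 + a.0) | 0\{a,c} | -a-> u15
  u12 = (0 | 0)\{a,c} | 0\{a,c} | deadlocked
  u13 = 0 | (0 + 0) | deadlocked
  u14 = 0 | (0 | (0 | 0 + 0 | 0)) | deadlocked
  u15 = 0 | 0\{a,c} | deadlocked
Q's transition system — 16 states:
  v0 = (c.(0 | 0)\{a,c} + b.(0 + 0 + a.0)) | (c.0\{a,c} + a.(0 + 0) + (a.0 + c.0) | (0 | 0 + 0 | 0)) | -a-> v1, -a-> v2, -b-> v3, -c-> v2, -c-> v4, -c-> v5
  v1 = (c.(0 | 0)\{a,c} + b.(0 + 0 + a.0)) | (0 + 0) | -b-> v6, -c-> v7
  v2 = (c.(0 | 0)\{a,c} + b.(0 + 0 + a.0)) | (0 | (0 | 0 + 0 | 0)) | -b-> v8, -c-> v9
  v3 = (0 + 0 + a.0) | (c.0\{a,c} + a.(0 + 0) + (a.0 + c.0) | (0 | 0 + 0 | 0)) | -a-> v10, -a-> v6, -a-> v8, -c-> v11, -c-> v8
  v4 = (0 | 0)\{a,c} | (c.0\{a,c} + a.(0 + 0) + (a.0 + c.0) | (0 | 0 + 0 | 0)) | -a-> v7, -a-> v9, -c-> v12, -c-> v9
  v5 = (c.(0 | 0)\{a,c} + b.(0 + 0 + a.0)) | 0\{a,c} | -b-> v11, -c-> v12
  v6 = (0 + 0 + a.0) | (0 + 0) | -a-> v13
  v7 = (0 | 0)\{a,c} | (0 + 0) | deadlocked
  v8 = (0 + 0 + a.0) | (0 | (0 | 0 + 0 | 0)) | -a-> v14
  v9 = (0 | 0)\{a,c} | (0 | (0 | 0 + 0 | 0)) | deadlocked
  v10 = 0 | (c.0\{a,c} + a.(0 + 0) + (a.0 + c.0) | (0 | 0 + 0 | 0)) | -a-> v13, -a-> v14, -c-> v14, -c-> v15
  v11 = (0 + 0 + a.0) | 0\{a,c} | -a-> v15
  v12 = (0 | 0)\{a,c} | 0\{a,c} | deadlocked
  v13 = 0 | (0 + 0) | deadlocked
  v14 = 0 | (0 | (0 | 0 + 0 | 0)) | deadlocked
  v15 = 0 | 0\{a,c} | deadlocked
Coarsest stable partition (strong bisimilarity classes):
  B0 = {u0}
  B1 = {u1, u2, u4, v1, v2, v5}
  B2 = {u12, u13, u14, u15, u7, u9, v12, v13, v14, v15, v7, v9}
  B3 = {u11, u6, u8, v11, v6, v8}
  B4 = {u3}
  B5 = {u10, u5}
  B6 = {v0}
  B7 = {v10, v4}
  B8 = {v3}
u0 ∈ B0, v0 ∈ B6 → different blocks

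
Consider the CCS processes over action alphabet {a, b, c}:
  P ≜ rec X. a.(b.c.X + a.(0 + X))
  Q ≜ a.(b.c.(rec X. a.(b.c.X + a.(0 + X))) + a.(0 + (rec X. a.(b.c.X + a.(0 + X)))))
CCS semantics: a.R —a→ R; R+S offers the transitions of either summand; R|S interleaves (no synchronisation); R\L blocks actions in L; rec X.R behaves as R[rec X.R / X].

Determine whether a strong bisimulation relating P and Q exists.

P's transition system — 4 states:
  s0 = rec X. a.(b.c.X + a.(0 + X)) ⊢ --a--▸ s1
  s1 = b.c.(rec X. a.(b.c.X + a.(0 + X))) + a.(0 + (rec X. a.(b.c.X + a.(0 + X)))) ⊢ --a--▸ s2, --b--▸ s3
  s2 = 0 + (rec X. a.(b.c.X + a.(0 + X))) ⊢ --a--▸ s1
  s3 = c.(rec X. a.(b.c.X + a.(0 + X))) ⊢ --c--▸ s0
Q's transition system — 5 states:
  t0 = a.(b.c.(rec X. a.(b.c.X + a.(0 + X))) + a.(0 + (rec X. a.(b.c.X + a.(0 + X))))) ⊢ --a--▸ t1
  t1 = b.c.(rec X. a.(b.c.X + a.(0 + X))) + a.(0 + (rec X. a.(b.c.X + a.(0 + X)))) ⊢ --a--▸ t2, --b--▸ t3
  t2 = 0 + (rec X. a.(b.c.X + a.(0 + X))) ⊢ --a--▸ t1
  t3 = c.(rec X. a.(b.c.X + a.(0 + X))) ⊢ --c--▸ t4
  t4 = rec X. a.(b.c.X + a.(0 + X)) ⊢ --a--▸ t1
Coarsest stable partition (strong bisimilarity classes):
  B0 = {s0, s2, t0, t2, t4}
  B1 = {s1, t1}
  B2 = {s3, t3}
s0 ∈ B0, t0 ∈ B0 → same block

bisimilar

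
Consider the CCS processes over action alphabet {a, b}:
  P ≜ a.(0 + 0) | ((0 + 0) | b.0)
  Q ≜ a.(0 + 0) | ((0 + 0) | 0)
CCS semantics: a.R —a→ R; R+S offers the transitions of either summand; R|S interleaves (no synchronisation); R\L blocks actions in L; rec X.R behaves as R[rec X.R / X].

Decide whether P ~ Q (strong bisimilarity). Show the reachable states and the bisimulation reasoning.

NO

Reachable graph of P (4 states):
  s0 = a.(0 + 0) | ((0 + 0) | b.0) → ··a··> s1, ··b··> s2
  s1 = (0 + 0) | ((0 + 0) | b.0) → ··b··> s3
  s2 = a.(0 + 0) | ((0 + 0) | 0) → ··a··> s3
  s3 = (0 + 0) | ((0 + 0) | 0) → stopped
Reachable graph of Q (2 states):
  t0 = a.(0 + 0) | ((0 + 0) | 0) → ··a··> t1
  t1 = (0 + 0) | ((0 + 0) | 0) → stopped
Coarsest stable partition (strong bisimilarity classes):
  B0 = {s0}
  B1 = {s1}
  B2 = {s3, t1}
  B3 = {s2, t0}
s0 ∈ B0, t0 ∈ B3 → different blocks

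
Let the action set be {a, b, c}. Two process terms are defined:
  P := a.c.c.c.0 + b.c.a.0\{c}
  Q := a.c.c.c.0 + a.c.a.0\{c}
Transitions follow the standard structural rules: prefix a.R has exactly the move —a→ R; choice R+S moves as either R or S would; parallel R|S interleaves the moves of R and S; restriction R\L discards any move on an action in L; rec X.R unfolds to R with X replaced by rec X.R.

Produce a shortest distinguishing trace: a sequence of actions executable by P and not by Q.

P's transition system — 8 states:
  u0 = a.c.c.c.0 + b.c.a.0\{c} :: =a=> u1, =b=> u2
  u1 = c.c.c.0 :: =c=> u3
  u2 = c.a.0\{c} :: =c=> u4
  u3 = c.c.0 :: =c=> u5
  u4 = a.0\{c} :: =a=> u6
  u5 = c.0 :: =c=> u7
  u6 = 0\{c} :: deadlocked
  u7 = 0 :: deadlocked
Q's transition system — 8 states:
  v0 = a.c.c.c.0 + a.c.a.0\{c} :: =a=> v1, =a=> v2
  v1 = c.a.0\{c} :: =c=> v3
  v2 = c.c.c.0 :: =c=> v4
  v3 = a.0\{c} :: =a=> v5
  v4 = c.c.0 :: =c=> v6
  v5 = 0\{c} :: deadlocked
  v6 = c.0 :: =c=> v7
  v7 = 0 :: deadlocked
Trace ⟨b⟩ through P, begin at {u0}:
  step 1 (b): {u2}
  P completes σ.
Trace ⟨b⟩ through Q, begin at {v0}:
  step 1 (b): no successor for Q

b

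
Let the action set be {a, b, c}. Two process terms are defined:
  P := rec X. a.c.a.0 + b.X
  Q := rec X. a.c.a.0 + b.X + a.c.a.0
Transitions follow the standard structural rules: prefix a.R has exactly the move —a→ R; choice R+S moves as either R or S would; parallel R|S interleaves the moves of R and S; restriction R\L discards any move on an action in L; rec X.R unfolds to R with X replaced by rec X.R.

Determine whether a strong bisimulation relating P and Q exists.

Reachable graph of P (4 states):
  u0 = rec X. a.c.a.0 + b.X | —a→ u1, —b→ u0
  u1 = c.a.0 | —c→ u2
  u2 = a.0 | —a→ u3
  u3 = 0 | ∅
Reachable graph of Q (4 states):
  v0 = rec X. a.c.a.0 + b.X + a.c.a.0 | —a→ v1, —b→ v0
  v1 = c.a.0 | —c→ v2
  v2 = a.0 | —a→ v3
  v3 = 0 | ∅
Bisimilarity quotient blocks:
  B0 = {u0, v0}
  B1 = {u1, v1}
  B2 = {u2, v2}
  B3 = {u3, v3}
u0 ∈ B0, v0 ∈ B0 → same block

YES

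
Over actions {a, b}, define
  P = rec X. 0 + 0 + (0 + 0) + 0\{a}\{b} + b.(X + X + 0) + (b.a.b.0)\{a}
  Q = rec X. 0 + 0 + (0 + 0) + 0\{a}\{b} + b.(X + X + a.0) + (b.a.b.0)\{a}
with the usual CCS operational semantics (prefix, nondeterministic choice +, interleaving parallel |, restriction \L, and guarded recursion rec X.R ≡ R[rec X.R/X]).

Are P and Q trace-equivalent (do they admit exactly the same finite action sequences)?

traces(P) ≠ traces(Q) — witness ⟨ba⟩

P's transition system — 3 states:
  p0 = rec X. 0 + 0 + (0 + 0) + 0\{a}\{b} + b.(X + X + 0) + (b.a.b.0)\{a} → ··b··> p1, ··b··> p2
  p1 = (a.b.0)\{a} → deadlocked
  p2 = (rec X. 0 + 0 + (0 + 0) + 0\{a}\{b} + b.(X + X + 0) + (b.a.b.0)\{a}) + (rec X. 0 + 0 + (0 + 0) + 0\{a}\{b} + b.(X + X + 0) + (b.a.b.0)\{a}) + 0 → ··b··> p1, ··b··> p2
Q's transition system — 4 states:
  q0 = rec X. 0 + 0 + (0 + 0) + 0\{a}\{b} + b.(X + X + a.0) + (b.a.b.0)\{a} → ··b··> q1, ··b··> q2
  q1 = (a.b.0)\{a} → deadlocked
  q2 = (rec X. 0 + 0 + (0 + 0) + 0\{a}\{b} + b.(X + X + a.0) + (b.a.b.0)\{a}) + (rec X. 0 + 0 + (0 + 0) + 0\{a}\{b} + b.(X + X + a.0) + (b.a.b.0)\{a}) + a.0 → ··a··> q3, ··b··> q1, ··b··> q2
  q3 = 0 → deadlocked
Executing ba from Q (initial set {q0}):
  [1] b ⇒ {q1, q2}
  [2] a ⇒ {q3}
  ✓ Q
Executing ba from P (initial set {p0}):
  [1] b ⇒ {p1, p2}
  [2] a ⇒ ∅ (P stuck)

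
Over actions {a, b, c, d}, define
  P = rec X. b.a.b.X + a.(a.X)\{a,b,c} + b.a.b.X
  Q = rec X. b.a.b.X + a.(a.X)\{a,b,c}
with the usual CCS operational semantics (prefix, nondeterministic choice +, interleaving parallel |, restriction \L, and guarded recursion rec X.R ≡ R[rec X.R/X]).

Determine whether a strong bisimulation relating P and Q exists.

P's transition system — 4 states:
  p0 = rec X. b.a.b.X + a.(a.X)\{a,b,c} + b.a.b.X :: —a→ p1, —b→ p2
  p1 = (a.(rec X. b.a.b.X + a.(a.X)\{a,b,c} + b.a.b.X))\{a,b,c} :: stopped
  p2 = a.b.(rec X. b.a.b.X + a.(a.X)\{a,b,c} + b.a.b.X) :: —a→ p3
  p3 = b.(rec X. b.a.b.X + a.(a.X)\{a,b,c} + b.a.b.X) :: —b→ p0
Q's transition system — 4 states:
  q0 = rec X. b.a.b.X + a.(a.X)\{a,b,c} :: —a→ q1, —b→ q2
  q1 = (a.(rec X. b.a.b.X + a.(a.X)\{a,b,c}))\{a,b,c} :: stopped
  q2 = a.b.(rec X. b.a.b.X + a.(a.X)\{a,b,c}) :: —a→ q3
  q3 = b.(rec X. b.a.b.X + a.(a.X)\{a,b,c}) :: —b→ q0
Partition-refinement fixed point:
  B0 = {p0, q0}
  B1 = {p1, q1}
  B2 = {p2, q2}
  B3 = {p3, q3}
p0 ∈ B0, q0 ∈ B0 → same block

P ~ Q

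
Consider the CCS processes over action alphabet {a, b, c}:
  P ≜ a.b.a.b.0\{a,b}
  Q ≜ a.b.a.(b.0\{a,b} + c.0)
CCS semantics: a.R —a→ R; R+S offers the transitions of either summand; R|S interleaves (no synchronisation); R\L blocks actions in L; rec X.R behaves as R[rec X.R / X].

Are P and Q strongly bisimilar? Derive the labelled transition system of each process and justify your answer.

Reachable graph of P (5 states):
  s0 = a.b.a.b.0\{a,b} → ··a··> s1
  s1 = b.a.b.0\{a,b} → ··b··> s2
  s2 = a.b.0\{a,b} → ··a··> s3
  s3 = b.0\{a,b} → ··b··> s4
  s4 = 0\{a,b} → deadlocked
Reachable graph of Q (6 states):
  t0 = a.b.a.(b.0\{a,b} + c.0) → ··a··> t1
  t1 = b.a.(b.0\{a,b} + c.0) → ··b··> t2
  t2 = a.(b.0\{a,b} + c.0) → ··a··> t3
  t3 = b.0\{a,b} + c.0 → ··b··> t4, ··c··> t5
  t4 = 0\{a,b} → deadlocked
  t5 = 0 → deadlocked
Bisimilarity quotient blocks:
  B0 = {s0}
  B1 = {s1}
  B2 = {s2}
  B3 = {s3}
  B4 = {s4, t4, t5}
  B5 = {t0}
  B6 = {t1}
  B7 = {t2}
  B8 = {t3}
s0 ∈ B0, t0 ∈ B5 → different blocks

not bisimilar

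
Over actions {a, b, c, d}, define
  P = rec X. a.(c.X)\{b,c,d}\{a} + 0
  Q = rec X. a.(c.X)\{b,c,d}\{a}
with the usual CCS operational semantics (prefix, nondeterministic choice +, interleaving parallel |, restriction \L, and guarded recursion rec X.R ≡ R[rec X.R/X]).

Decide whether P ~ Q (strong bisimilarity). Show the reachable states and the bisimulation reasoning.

bisimilar

LTS(P): 2 reachable states
  u0 = rec X. a.(c.X)\{b,c,d}\{a} + 0 → =a=> u1
  u1 = (c.(rec X. a.(c.X)\{b,c,d}\{a} + 0))\{b,c,d}\{a} → deadlocked
LTS(Q): 2 reachable states
  v0 = rec X. a.(c.X)\{b,c,d}\{a} → =a=> v1
  v1 = (c.(rec X. a.(c.X)\{b,c,d}\{a}))\{b,c,d}\{a} → deadlocked
Coarsest stable partition (strong bisimilarity classes):
  B0 = {u0, v0}
  B1 = {u1, v1}
u0 ∈ B0, v0 ∈ B0 → same block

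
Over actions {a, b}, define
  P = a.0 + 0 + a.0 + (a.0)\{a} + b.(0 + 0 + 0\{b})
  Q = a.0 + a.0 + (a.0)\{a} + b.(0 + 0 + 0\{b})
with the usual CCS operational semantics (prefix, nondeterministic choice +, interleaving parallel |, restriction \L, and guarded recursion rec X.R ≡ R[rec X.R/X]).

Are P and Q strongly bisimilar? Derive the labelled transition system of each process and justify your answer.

YES

LTS(P): 3 reachable states
  s0 = a.0 + 0 + a.0 + (a.0)\{a} + b.(0 + 0 + 0\{b}) :: -a-> s1, -b-> s2
  s1 = 0 :: stopped
  s2 = 0 + 0 + 0\{b} :: stopped
LTS(Q): 3 reachable states
  t0 = a.0 + a.0 + (a.0)\{a} + b.(0 + 0 + 0\{b}) :: -a-> t1, -b-> t2
  t1 = 0 :: stopped
  t2 = 0 + 0 + 0\{b} :: stopped
Bisimilarity quotient blocks:
  B0 = {s0, t0}
  B1 = {s1, s2, t1, t2}
s0 ∈ B0, t0 ∈ B0 → same block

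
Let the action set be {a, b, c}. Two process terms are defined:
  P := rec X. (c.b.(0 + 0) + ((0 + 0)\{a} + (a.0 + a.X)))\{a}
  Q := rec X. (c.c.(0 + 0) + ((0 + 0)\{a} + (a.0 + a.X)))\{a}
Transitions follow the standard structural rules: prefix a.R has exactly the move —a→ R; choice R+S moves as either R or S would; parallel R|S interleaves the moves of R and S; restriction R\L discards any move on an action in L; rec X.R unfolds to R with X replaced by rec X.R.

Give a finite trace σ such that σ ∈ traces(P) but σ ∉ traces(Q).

P's transition system — 3 states:
  s0 = rec X. (c.b.(0 + 0) + ((0 + 0)\{a} + (a.0 + a.X)))\{a} ⊢ -c-> s1
  s1 = (b.(0 + 0))\{a} ⊢ -b-> s2
  s2 = (0 + 0)\{a} ⊢ (no moves)
Q's transition system — 3 states:
  t0 = rec X. (c.c.(0 + 0) + ((0 + 0)\{a} + (a.0 + a.X)))\{a} ⊢ -c-> t1
  t1 = (c.(0 + 0))\{a} ⊢ -c-> t2
  t2 = (0 + 0)\{a} ⊢ (no moves)
Trace ⟨cb⟩ through P, begin at {s0}:
  after c @ step 1: {s1}
  after b @ step 2: {s2}
  — P admits the full trace.
Trace ⟨cb⟩ through Q, begin at {t0}:
  after c @ step 1: {t1}
  after b @ step 2: ∅  — Q cannot continue

cb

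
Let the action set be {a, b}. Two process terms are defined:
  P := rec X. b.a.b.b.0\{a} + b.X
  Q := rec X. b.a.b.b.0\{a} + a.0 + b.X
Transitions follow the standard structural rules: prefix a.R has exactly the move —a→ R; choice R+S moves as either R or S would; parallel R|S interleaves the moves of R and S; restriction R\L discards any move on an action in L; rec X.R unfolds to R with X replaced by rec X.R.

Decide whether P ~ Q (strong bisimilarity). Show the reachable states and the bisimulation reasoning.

not bisimilar

LTS(P): 5 reachable states
  m0 = rec X. b.a.b.b.0\{a} + b.X | ··b··> m0, ··b··> m1
  m1 = a.b.b.0\{a} | ··a··> m2
  m2 = b.b.0\{a} | ··b··> m3
  m3 = b.0\{a} | ··b··> m4
  m4 = 0\{a} | deadlocked
LTS(Q): 6 reachable states
  n0 = rec X. b.a.b.b.0\{a} + a.0 + b.X | ··a··> n1, ··b··> n0, ··b··> n2
  n1 = 0 | deadlocked
  n2 = a.b.b.0\{a} | ··a··> n3
  n3 = b.b.0\{a} | ··b··> n4
  n4 = b.0\{a} | ··b··> n5
  n5 = 0\{a} | deadlocked
Coarsest stable partition (strong bisimilarity classes):
  B0 = {m0}
  B1 = {m1, n2}
  B2 = {m2, n3}
  B3 = {m3, n4}
  B4 = {m4, n1, n5}
  B5 = {n0}
m0 ∈ B0, n0 ∈ B5 → different blocks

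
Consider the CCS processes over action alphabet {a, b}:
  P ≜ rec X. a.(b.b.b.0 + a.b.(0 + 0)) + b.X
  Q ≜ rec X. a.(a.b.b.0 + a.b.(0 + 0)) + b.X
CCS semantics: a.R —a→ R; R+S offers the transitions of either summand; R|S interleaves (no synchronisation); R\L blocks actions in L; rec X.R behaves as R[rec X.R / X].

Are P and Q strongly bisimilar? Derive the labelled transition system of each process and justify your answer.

P's transition system — 7 states:
  s0 = rec X. a.(b.b.b.0 + a.b.(0 + 0)) + b.X | ··a··> s1, ··b··> s0
  s1 = b.b.b.0 + a.b.(0 + 0) | ··a··> s2, ··b··> s3
  s2 = b.(0 + 0) | ··b··> s4
  s3 = b.b.0 | ··b··> s5
  s4 = 0 + 0 | stopped
  s5 = b.0 | ··b··> s6
  s6 = 0 | stopped
Q's transition system — 7 states:
  t0 = rec X. a.(a.b.b.0 + a.b.(0 + 0)) + b.X | ··a··> t1, ··b··> t0
  t1 = a.b.b.0 + a.b.(0 + 0) | ··a··> t2, ··a··> t3
  t2 = b.(0 + 0) | ··b··> t4
  t3 = b.b.0 | ··b··> t5
  t4 = 0 + 0 | stopped
  t5 = b.0 | ··b··> t6
  t6 = 0 | stopped
Partition-refinement fixed point:
  B0 = {s0}
  B1 = {s1}
  B2 = {s3, t3}
  B3 = {s2, s5, t2, t5}
  B4 = {s4, s6, t4, t6}
  B5 = {t0}
  B6 = {t1}
s0 ∈ B0, t0 ∈ B5 → different blocks

NO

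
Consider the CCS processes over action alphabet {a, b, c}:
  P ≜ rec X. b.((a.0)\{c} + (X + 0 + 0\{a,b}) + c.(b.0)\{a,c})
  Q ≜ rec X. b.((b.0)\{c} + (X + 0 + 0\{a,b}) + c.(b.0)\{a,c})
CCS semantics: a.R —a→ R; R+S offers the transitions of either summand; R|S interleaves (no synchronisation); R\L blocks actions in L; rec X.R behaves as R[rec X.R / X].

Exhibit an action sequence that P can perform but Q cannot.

Reachable graph of P (5 states):
  s0 = rec X. b.((a.0)\{c} + (X + 0 + 0\{a,b}) + c.(b.0)\{a,c}) ⊢ —b→ s1
  s1 = (a.0)\{c} + ((rec X. b.((a.0)\{c} + (X + 0 + 0\{a,b}) + c.(b.0)\{a,c})) + 0 + 0\{a,b}) + c.(b.0)\{a,c} ⊢ —a→ s2, —b→ s1, —c→ s3
  s2 = 0\{c} ⊢ (no moves)
  s3 = (b.0)\{a,c} ⊢ —b→ s4
  s4 = 0\{a,c} ⊢ (no moves)
Reachable graph of Q (5 states):
  t0 = rec X. b.((b.0)\{c} + (X + 0 + 0\{a,b}) + c.(b.0)\{a,c}) ⊢ —b→ t1
  t1 = (b.0)\{c} + ((rec X. b.((b.0)\{c} + (X + 0 + 0\{a,b}) + c.(b.0)\{a,c})) + 0 + 0\{a,b}) + c.(b.0)\{a,c} ⊢ —b→ t1, —b→ t2, —c→ t3
  t2 = 0\{c} ⊢ (no moves)
  t3 = (b.0)\{a,c} ⊢ —b→ t4
  t4 = 0\{a,c} ⊢ (no moves)
Run σ = ⟨ba⟩ on P: start {s0}
  step 1 (b): {s1}
  step 2 (a): {s2}
  ✓ P
Run σ = ⟨ba⟩ on Q: start {t0}
  step 1 (b): {t1}
  step 2 (a): ∅ (Q stuck)

ba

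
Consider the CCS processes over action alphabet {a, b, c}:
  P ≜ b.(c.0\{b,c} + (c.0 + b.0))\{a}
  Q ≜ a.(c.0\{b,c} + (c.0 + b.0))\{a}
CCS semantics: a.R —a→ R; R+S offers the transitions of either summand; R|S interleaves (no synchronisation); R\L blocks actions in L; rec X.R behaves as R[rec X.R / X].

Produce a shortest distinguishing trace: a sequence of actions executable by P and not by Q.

b

LTS(P): 4 reachable states
  m0 = b.(c.0\{b,c} + (c.0 + b.0))\{a} → -b-> m1
  m1 = (c.0\{b,c} + (c.0 + b.0))\{a} → -b-> m2, -c-> m2, -c-> m3
  m2 = 0\{a} → stopped
  m3 = 0\{b,c}\{a} → stopped
LTS(Q): 4 reachable states
  n0 = a.(c.0\{b,c} + (c.0 + b.0))\{a} → -a-> n1
  n1 = (c.0\{b,c} + (c.0 + b.0))\{a} → -b-> n2, -c-> n2, -c-> n3
  n2 = 0\{a} → stopped
  n3 = 0\{b,c}\{a} → stopped
Trace ⟨b⟩ through P, begin at {m0}:
  [1] b ⇒ {m1}
  — P admits the full trace.
Trace ⟨b⟩ through Q, begin at {n0}:
  [1] b ⇒ no successor for Q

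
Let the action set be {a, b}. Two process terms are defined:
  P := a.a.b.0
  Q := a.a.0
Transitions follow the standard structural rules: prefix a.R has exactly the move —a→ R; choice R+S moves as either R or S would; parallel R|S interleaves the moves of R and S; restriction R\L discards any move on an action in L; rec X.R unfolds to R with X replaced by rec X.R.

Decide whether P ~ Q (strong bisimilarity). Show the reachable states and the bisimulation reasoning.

not bisimilar

P's transition system — 4 states:
  u0 = a.a.b.0 → -a-> u1
  u1 = a.b.0 → -a-> u2
  u2 = b.0 → -b-> u3
  u3 = 0 → deadlocked
Q's transition system — 3 states:
  v0 = a.a.0 → -a-> v1
  v1 = a.0 → -a-> v2
  v2 = 0 → deadlocked
Bisimilarity quotient blocks:
  B0 = {u0}
  B1 = {u1}
  B2 = {u2}
  B3 = {u3, v2}
  B4 = {v0}
  B5 = {v1}
u0 ∈ B0, v0 ∈ B4 → different blocks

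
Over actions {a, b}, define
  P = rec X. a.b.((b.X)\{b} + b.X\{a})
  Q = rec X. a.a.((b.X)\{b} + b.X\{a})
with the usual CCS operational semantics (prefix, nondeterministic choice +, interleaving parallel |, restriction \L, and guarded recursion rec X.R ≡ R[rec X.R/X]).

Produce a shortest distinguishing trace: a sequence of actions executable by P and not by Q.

Reachable graph of P (4 states):
  p0 = rec X. a.b.((b.X)\{b} + b.X\{a}) ⊢ =a=> p1
  p1 = b.((b.(rec X. a.b.((b.X)\{b} + b.X\{a})))\{b} + b.(rec X. a.b.((b.X)\{b} + b.X\{a}))\{a}) ⊢ =b=> p2
  p2 = (b.(rec X. a.b.((b.X)\{b} + b.X\{a})))\{b} + b.(rec X. a.b.((b.X)\{b} + b.X\{a}))\{a} ⊢ =b=> p3
  p3 = (rec X. a.b.((b.X)\{b} + b.X\{a}))\{a} ⊢ (no moves)
Reachable graph of Q (4 states):
  q0 = rec X. a.a.((b.X)\{b} + b.X\{a}) ⊢ =a=> q1
  q1 = a.((b.(rec X. a.a.((b.X)\{b} + b.X\{a})))\{b} + b.(rec X. a.a.((b.X)\{b} + b.X\{a}))\{a}) ⊢ =a=> q2
  q2 = (b.(rec X. a.a.((b.X)\{b} + b.X\{a})))\{b} + b.(rec X. a.a.((b.X)\{b} + b.X\{a}))\{a} ⊢ =b=> q3
  q3 = (rec X. a.a.((b.X)\{b} + b.X\{a}))\{a} ⊢ (no moves)
Run σ = ⟨ab⟩ on P: start {p0}
  after a @ step 1: {p1}
  after b @ step 2: {p2}
  ✓ P
Run σ = ⟨ab⟩ on Q: start {q0}
  after a @ step 1: {q1}
  after b @ step 2: ∅ (Q stuck)

ab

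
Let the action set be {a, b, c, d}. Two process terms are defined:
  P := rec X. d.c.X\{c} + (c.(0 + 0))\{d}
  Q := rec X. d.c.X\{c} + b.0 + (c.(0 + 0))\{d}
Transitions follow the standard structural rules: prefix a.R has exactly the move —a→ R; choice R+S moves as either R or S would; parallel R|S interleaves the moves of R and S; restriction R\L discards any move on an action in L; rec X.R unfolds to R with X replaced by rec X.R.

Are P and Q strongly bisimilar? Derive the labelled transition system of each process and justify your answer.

P ≁ Q

LTS(P): 5 reachable states
  p0 = rec X. d.c.X\{c} + (c.(0 + 0))\{d} has moves --c--▸ p1, --d--▸ p2
  p1 = (0 + 0)\{d} has moves stopped
  p2 = c.(rec X. d.c.X\{c} + (c.(0 + 0))\{d})\{c} has moves --c--▸ p3
  p3 = (rec X. d.c.X\{c} + (c.(0 + 0))\{d})\{c} has moves --d--▸ p4
  p4 = (c.(rec X. d.c.X\{c} + (c.(0 + 0))\{d})\{c})\{c} has moves stopped
LTS(Q): 7 reachable states
  q0 = rec X. d.c.X\{c} + b.0 + (c.(0 + 0))\{d} has moves --b--▸ q1, --c--▸ q2, --d--▸ q3
  q1 = 0 has moves stopped
  q2 = (0 + 0)\{d} has moves stopped
  q3 = c.(rec X. d.c.X\{c} + b.0 + (c.(0 + 0))\{d})\{c} has moves --c--▸ q4
  q4 = (rec X. d.c.X\{c} + b.0 + (c.(0 + 0))\{d})\{c} has moves --b--▸ q5, --d--▸ q6
  q5 = 0\{c} has moves stopped
  q6 = (c.(rec X. d.c.X\{c} + b.0 + (c.(0 + 0))\{d})\{c})\{c} has moves stopped
Partition-refinement fixed point:
  B0 = {p0}
  B1 = {p1, p4, q1, q2, q5, q6}
  B2 = {p2}
  B3 = {p3}
  B4 = {q0}
  B5 = {q3}
  B6 = {q4}
p0 ∈ B0, q0 ∈ B4 → different blocks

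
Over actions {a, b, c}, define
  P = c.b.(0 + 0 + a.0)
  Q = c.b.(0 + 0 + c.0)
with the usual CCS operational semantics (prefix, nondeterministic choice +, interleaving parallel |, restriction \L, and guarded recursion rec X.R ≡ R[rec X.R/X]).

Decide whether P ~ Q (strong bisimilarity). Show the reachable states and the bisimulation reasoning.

Reachable graph of P (4 states):
  s0 = c.b.(0 + 0 + a.0) has moves =c=> s1
  s1 = b.(0 + 0 + a.0) has moves =b=> s2
  s2 = 0 + 0 + a.0 has moves =a=> s3
  s3 = 0 has moves ·
Reachable graph of Q (4 states):
  t0 = c.b.(0 + 0 + c.0) has moves =c=> t1
  t1 = b.(0 + 0 + c.0) has moves =b=> t2
  t2 = 0 + 0 + c.0 has moves =c=> t3
  t3 = 0 has moves ·
Partition-refinement fixed point:
  B0 = {s0}
  B1 = {s1}
  B2 = {s2}
  B3 = {s3, t3}
  B4 = {t0}
  B5 = {t1}
  B6 = {t2}
s0 ∈ B0, t0 ∈ B4 → different blocks

not bisimilar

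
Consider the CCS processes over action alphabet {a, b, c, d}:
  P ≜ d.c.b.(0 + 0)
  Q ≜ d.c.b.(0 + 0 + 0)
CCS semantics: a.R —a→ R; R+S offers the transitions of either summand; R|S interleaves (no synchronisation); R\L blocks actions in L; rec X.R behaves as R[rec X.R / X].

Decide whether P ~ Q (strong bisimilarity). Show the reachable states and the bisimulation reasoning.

YES

Reachable graph of P (4 states):
  m0 = d.c.b.(0 + 0) ⊢ —d→ m1
  m1 = c.b.(0 + 0) ⊢ —c→ m2
  m2 = b.(0 + 0) ⊢ —b→ m3
  m3 = 0 + 0 ⊢ ·
Reachable graph of Q (4 states):
  n0 = d.c.b.(0 + 0 + 0) ⊢ —d→ n1
  n1 = c.b.(0 + 0 + 0) ⊢ —c→ n2
  n2 = b.(0 + 0 + 0) ⊢ —b→ n3
  n3 = 0 + 0 + 0 ⊢ ·
Coarsest stable partition (strong bisimilarity classes):
  B0 = {m0, n0}
  B1 = {m1, n1}
  B2 = {m2, n2}
  B3 = {m3, n3}
m0 ∈ B0, n0 ∈ B0 → same block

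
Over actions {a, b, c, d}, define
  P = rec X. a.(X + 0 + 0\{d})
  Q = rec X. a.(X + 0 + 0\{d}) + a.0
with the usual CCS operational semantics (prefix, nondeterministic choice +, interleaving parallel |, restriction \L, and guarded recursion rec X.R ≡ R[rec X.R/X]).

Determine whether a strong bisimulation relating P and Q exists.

NO

P's transition system — 2 states:
  p0 = rec X. a.(X + 0 + 0\{d}) → ··a··> p1
  p1 = (rec X. a.(X + 0 + 0\{d})) + 0 + 0\{d} → ··a··> p1
Q's transition system — 3 states:
  q0 = rec X. a.(X + 0 + 0\{d}) + a.0 → ··a··> q1, ··a··> q2
  q1 = (rec X. a.(X + 0 + 0\{d}) + a.0) + 0 + 0\{d} → ··a··> q1, ··a··> q2
  q2 = 0 → ∅
Bisimilarity quotient blocks:
  B0 = {p0, p1}
  B1 = {q0, q1}
  B2 = {q2}
p0 ∈ B0, q0 ∈ B1 → different blocks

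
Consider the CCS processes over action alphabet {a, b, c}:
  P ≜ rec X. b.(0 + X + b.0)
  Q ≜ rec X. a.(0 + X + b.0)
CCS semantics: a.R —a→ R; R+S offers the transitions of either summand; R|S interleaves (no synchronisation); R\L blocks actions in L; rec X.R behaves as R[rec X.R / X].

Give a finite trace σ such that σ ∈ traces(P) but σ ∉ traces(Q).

LTS(P): 3 reachable states
  p0 = rec X. b.(0 + X + b.0) has moves ··b··> p1
  p1 = 0 + (rec X. b.(0 + X + b.0)) + b.0 has moves ··b··> p1, ··b··> p2
  p2 = 0 has moves stopped
LTS(Q): 3 reachable states
  q0 = rec X. a.(0 + X + b.0) has moves ··a··> q1
  q1 = 0 + (rec X. a.(0 + X + b.0)) + b.0 has moves ··a··> q1, ··b··> q2
  q2 = 0 has moves stopped
Executing b from P (initial set {p0}):
  after b @ step 1: {p1}
  — P admits the full trace.
Executing b from Q (initial set {q0}):
  after b @ step 1: ∅  — Q cannot continue

b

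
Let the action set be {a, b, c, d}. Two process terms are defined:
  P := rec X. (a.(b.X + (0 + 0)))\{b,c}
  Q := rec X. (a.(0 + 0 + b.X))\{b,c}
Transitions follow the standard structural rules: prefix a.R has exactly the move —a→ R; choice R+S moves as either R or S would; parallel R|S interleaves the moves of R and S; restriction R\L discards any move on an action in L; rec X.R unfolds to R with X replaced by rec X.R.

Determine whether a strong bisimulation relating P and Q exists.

P ~ Q

Reachable graph of P (2 states):
  s0 = rec X. (a.(b.X + (0 + 0)))\{b,c} :: ··a··> s1
  s1 = (b.(rec X. (a.(b.X + (0 + 0)))\{b,c}) + (0 + 0))\{b,c} :: (no moves)
Reachable graph of Q (2 states):
  t0 = rec X. (a.(0 + 0 + b.X))\{b,c} :: ··a··> t1
  t1 = (0 + 0 + b.(rec X. (a.(0 + 0 + b.X))\{b,c}))\{b,c} :: (no moves)
Partition-refinement fixed point:
  B0 = {s0, t0}
  B1 = {s1, t1}
s0 ∈ B0, t0 ∈ B0 → same block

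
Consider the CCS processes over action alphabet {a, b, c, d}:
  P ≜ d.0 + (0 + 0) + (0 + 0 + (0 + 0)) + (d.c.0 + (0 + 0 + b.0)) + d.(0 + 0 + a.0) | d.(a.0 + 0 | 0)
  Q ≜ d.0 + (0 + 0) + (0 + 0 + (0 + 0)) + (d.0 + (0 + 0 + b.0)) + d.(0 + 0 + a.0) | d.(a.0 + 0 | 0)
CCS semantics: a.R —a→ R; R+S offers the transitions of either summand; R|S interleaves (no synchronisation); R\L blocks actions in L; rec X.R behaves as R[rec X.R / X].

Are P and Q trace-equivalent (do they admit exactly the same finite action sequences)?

LTS(P): 11 reachable states
  s0 = d.0 + (0 + 0) + (0 + 0 + (0 + 0)) + (d.c.0 + (0 + 0 + b.0)) + d.(0 + 0 + a.0) | d.(a.0 + 0 | 0) has moves -b-> s1, -d-> s1, -d-> s2, -d-> s3, -d-> s4
  s1 = 0 has moves ·
  s2 = (0 + 0 + a.0) | d.(a.0 + 0 | 0) has moves -a-> s5, -d-> s6
  s3 = c.0 has moves -c-> s1
  s4 = d.(0 + 0 + a.0) | (a.0 + 0 | 0) has moves -a-> s7, -d-> s6
  s5 = 0 | d.(a.0 + 0 | 0) has moves -d-> s8
  s6 = (0 + 0 + a.0) | (a.0 + 0 | 0) has moves -a-> s8, -a-> s9
  s7 = d.(0 + 0 + a.0) | 0 has moves -d-> s9
  s8 = 0 | (a.0 + 0 | 0) has moves -a-> s10
  s9 = (0 + 0 + a.0) | 0 has moves -a-> s10
  s10 = 0 | 0 has moves ·
LTS(Q): 10 reachable states
  t0 = d.0 + (0 + 0) + (0 + 0 + (0 + 0)) + (d.0 + (0 + 0 + b.0)) + d.(0 + 0 + a.0) | d.(a.0 + 0 | 0) has moves -b-> t1, -d-> t1, -d-> t2, -d-> t3
  t1 = 0 has moves ·
  t2 = (0 + 0 + a.0) | d.(a.0 + 0 | 0) has moves -a-> t4, -d-> t5
  t3 = d.(0 + 0 + a.0) | (a.0 + 0 | 0) has moves -a-> t6, -d-> t5
  t4 = 0 | d.(a.0 + 0 | 0) has moves -d-> t7
  t5 = (0 + 0 + a.0) | (a.0 + 0 | 0) has moves -a-> t7, -a-> t8
  t6 = d.(0 + 0 + a.0) | 0 has moves -d-> t8
  t7 = 0 | (a.0 + 0 | 0) has moves -a-> t9
  t8 = (0 + 0 + a.0) | 0 has moves -a-> t9
  t9 = 0 | 0 has moves ·
Trace ⟨dc⟩ through P, begin at {s0}:
  step 1 (d): {s1, s2, s3, s4}
  step 2 (c): {s1}
  P completes σ.
Trace ⟨dc⟩ through Q, begin at {t0}:
  step 1 (d): {t1, t2, t3}
  step 2 (c): ∅  — Q cannot continue

traces(P) ≠ traces(Q) — witness ⟨dc⟩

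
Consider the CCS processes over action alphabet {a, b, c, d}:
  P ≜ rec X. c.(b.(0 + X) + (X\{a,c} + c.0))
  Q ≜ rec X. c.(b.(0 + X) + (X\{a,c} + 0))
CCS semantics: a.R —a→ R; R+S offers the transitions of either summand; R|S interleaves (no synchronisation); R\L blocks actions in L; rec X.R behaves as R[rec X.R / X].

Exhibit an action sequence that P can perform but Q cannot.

cc

Reachable graph of P (4 states):
  s0 = rec X. c.(b.(0 + X) + (X\{a,c} + c.0)) ⊢ —c→ s1
  s1 = b.(0 + (rec X. c.(b.(0 + X) + (X\{a,c} + c.0)))) + ((rec X. c.(b.(0 + X) + (X\{a,c} + c.0)))\{a,c} + c.0) ⊢ —b→ s2, —c→ s3
  s2 = 0 + (rec X. c.(b.(0 + X) + (X\{a,c} + c.0))) ⊢ —c→ s1
  s3 = 0 ⊢ deadlocked
Reachable graph of Q (3 states):
  t0 = rec X. c.(b.(0 + X) + (X\{a,c} + 0)) ⊢ —c→ t1
  t1 = b.(0 + (rec X. c.(b.(0 + X) + (X\{a,c} + 0)))) + ((rec X. c.(b.(0 + X) + (X\{a,c} + 0)))\{a,c} + 0) ⊢ —b→ t2
  t2 = 0 + (rec X. c.(b.(0 + X) + (X\{a,c} + 0))) ⊢ —c→ t1
Run σ = ⟨cc⟩ on P: start {s0}
  after c @ step 1: {s1}
  after c @ step 2: {s3}
  — P admits the full trace.
Run σ = ⟨cc⟩ on Q: start {t0}
  after c @ step 1: {t1}
  after c @ step 2: no successor for Q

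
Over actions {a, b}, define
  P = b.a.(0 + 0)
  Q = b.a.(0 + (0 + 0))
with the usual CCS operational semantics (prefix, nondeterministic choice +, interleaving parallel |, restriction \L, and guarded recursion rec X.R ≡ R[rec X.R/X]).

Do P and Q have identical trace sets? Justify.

P's transition system — 3 states:
  m0 = b.a.(0 + 0) :: -b-> m1
  m1 = a.(0 + 0) :: -a-> m2
  m2 = 0 + 0 :: ∅
Q's transition system — 3 states:
  n0 = b.a.(0 + (0 + 0)) :: -b-> n1
  n1 = a.(0 + (0 + 0)) :: -a-> n2
  n2 = 0 + (0 + 0) :: ∅
Partition-refinement fixed point:
  B0 = {m0, n0}
  B1 = {m1, n1}
  B2 = {m2, n2}
m0 ∈ B0, n0 ∈ B0 → same block
Bisimilar ⇒ trace-equivalent.

traces(P) = traces(Q)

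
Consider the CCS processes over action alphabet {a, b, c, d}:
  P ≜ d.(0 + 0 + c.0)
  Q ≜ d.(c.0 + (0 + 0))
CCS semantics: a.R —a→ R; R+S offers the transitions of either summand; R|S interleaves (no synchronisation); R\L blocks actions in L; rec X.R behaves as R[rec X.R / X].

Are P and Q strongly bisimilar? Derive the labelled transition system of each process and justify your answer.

P ~ Q

P's transition system — 3 states:
  p0 = d.(0 + 0 + c.0) ⊢ --d--▸ p1
  p1 = 0 + 0 + c.0 ⊢ --c--▸ p2
  p2 = 0 ⊢ ∅
Q's transition system — 3 states:
  q0 = d.(c.0 + (0 + 0)) ⊢ --d--▸ q1
  q1 = c.0 + (0 + 0) ⊢ --c--▸ q2
  q2 = 0 ⊢ ∅
Partition-refinement fixed point:
  B0 = {p0, q0}
  B1 = {p1, q1}
  B2 = {p2, q2}
p0 ∈ B0, q0 ∈ B0 → same block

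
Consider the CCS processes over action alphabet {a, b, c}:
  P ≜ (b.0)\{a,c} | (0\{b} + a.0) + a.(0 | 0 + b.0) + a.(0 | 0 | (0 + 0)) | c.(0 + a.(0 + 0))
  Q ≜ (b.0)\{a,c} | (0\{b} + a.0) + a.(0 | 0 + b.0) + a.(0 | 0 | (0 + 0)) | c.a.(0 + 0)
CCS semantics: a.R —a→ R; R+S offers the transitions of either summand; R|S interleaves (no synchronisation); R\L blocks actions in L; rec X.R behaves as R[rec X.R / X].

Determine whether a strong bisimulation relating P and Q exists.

P ~ Q

Reachable graph of P (11 states):
  s0 = (b.0)\{a,c} | (0\{b} + a.0) + a.(0 | 0 + b.0) + a.(0 | 0 | (0 + 0)) | c.(0 + a.(0 + 0)) ⊢ =a=> s1, =a=> s2, =a=> s3, =b=> s4, =c=> s5
  s1 = (b.0)\{a,c} | 0 ⊢ =b=> s6
  s2 = 0 | 0 + b.0 ⊢ =b=> s7
  s3 = 0 | 0 | (0 + 0) | c.(0 + a.(0 + 0)) ⊢ =c=> s8
  s4 = 0\{a,c} | (0\{b} + a.0) ⊢ =a=> s6
  s5 = a.(0 | 0 | (0 + 0)) | (0 + a.(0 + 0)) ⊢ =a=> s8, =a=> s9
  s6 = 0\{a,c} | 0 ⊢ deadlocked
  s7 = 0 ⊢ deadlocked
  s8 = 0 | 0 | (0 + 0) | (0 + a.(0 + 0)) ⊢ =a=> s10
  s9 = a.(0 | 0 | (0 + 0)) | (0 + 0) ⊢ =a=> s10
  s10 = 0 | 0 | (0 + 0) | (0 + 0) ⊢ deadlocked
Reachable graph of Q (11 states):
  t0 = (b.0)\{a,c} | (0\{b} + a.0) + a.(0 | 0 + b.0) + a.(0 | 0 | (0 + 0)) | c.a.(0 + 0) ⊢ =a=> t1, =a=> t2, =a=> t3, =b=> t4, =c=> t5
  t1 = (b.0)\{a,c} | 0 ⊢ =b=> t6
  t2 = 0 | 0 + b.0 ⊢ =b=> t7
  t3 = 0 | 0 | (0 + 0) | c.a.(0 + 0) ⊢ =c=> t8
  t4 = 0\{a,c} | (0\{b} + a.0) ⊢ =a=> t6
  t5 = a.(0 | 0 | (0 + 0)) | a.(0 + 0) ⊢ =a=> t8, =a=> t9
  t6 = 0\{a,c} | 0 ⊢ deadlocked
  t7 = 0 ⊢ deadlocked
  t8 = 0 | 0 | (0 + 0) | a.(0 + 0) ⊢ =a=> t10
  t9 = a.(0 | 0 | (0 + 0)) | (0 + 0) ⊢ =a=> t10
  t10 = 0 | 0 | (0 + 0) | (0 + 0) ⊢ deadlocked
Bisimilarity quotient blocks:
  B0 = {s0, t0}
  B1 = {s1, s2, t1, t2}
  B2 = {s10, s6, s7, t10, t6, t7}
  B3 = {s4, s8, s9, t4, t8, t9}
  B4 = {s5, t5}
  B5 = {s3, t3}
s0 ∈ B0, t0 ∈ B0 → same block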